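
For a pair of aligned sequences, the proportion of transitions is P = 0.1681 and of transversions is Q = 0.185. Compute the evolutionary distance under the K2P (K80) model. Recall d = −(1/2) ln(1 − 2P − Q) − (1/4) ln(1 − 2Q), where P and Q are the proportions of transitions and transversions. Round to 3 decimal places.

Under the Kimura two-parameter model, d = −½ ln(1 − 2P − Q) − ¼ ln(1 − 2Q).
1 − 2P − Q = 0.4788, giving −½ ln(0.4788) = 0.368236.
1 − 2Q = 0.63, giving −¼ ln(0.63) = 0.115509.
d = 0.368236 + 0.115509 = 0.483745.

0.484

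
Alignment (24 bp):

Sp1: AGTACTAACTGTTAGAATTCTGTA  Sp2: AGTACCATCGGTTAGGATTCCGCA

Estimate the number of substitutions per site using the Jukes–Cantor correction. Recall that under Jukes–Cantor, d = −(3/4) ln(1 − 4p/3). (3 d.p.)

The sequences differ at 6 of 24 sites (6, 8, 10, 16, 21, 23), so p = 6/24 = 0.25.
d = −(3/4) ln(1 − 4p/3) = −0.75 ln(1 − 0.333333) = −0.75 ln(0.666667)
  = −0.75 × (-0.405465) = 0.304099 substitutions/site.

0.304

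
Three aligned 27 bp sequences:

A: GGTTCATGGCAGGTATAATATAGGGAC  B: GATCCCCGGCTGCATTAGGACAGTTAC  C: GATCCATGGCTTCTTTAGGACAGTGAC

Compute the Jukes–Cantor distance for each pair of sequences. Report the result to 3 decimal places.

A–B: 13/27 sites differ → p ≈ 0.481481, d = −0.75 ln(1 − 0.641975) = 0.770364 ≈ 0.770.
A–C: 10/27 sites differ → p ≈ 0.37037, d = −0.75 ln(1 − 0.493827) = 0.510658 ≈ 0.511.
B–C: 5/27 sites differ → p ≈ 0.185185, d = −0.75 ln(1 − 0.246913) = 0.212681 ≈ 0.213.

d(A,B) = 0.770, d(A,C) = 0.511, d(B,C) = 0.213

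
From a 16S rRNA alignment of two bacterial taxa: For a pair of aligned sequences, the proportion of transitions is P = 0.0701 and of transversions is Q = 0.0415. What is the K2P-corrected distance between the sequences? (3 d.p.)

0.122

Under the Kimura two-parameter model, d = −½ ln(1 − 2P − Q) − ¼ ln(1 − 2Q).
1 − 2P − Q = 0.8183, giving −½ ln(0.8183) = 0.100263.
1 − 2Q = 0.917, giving −¼ ln(0.917) = 0.021662.
d = 0.100263 + 0.021662 = 0.121925.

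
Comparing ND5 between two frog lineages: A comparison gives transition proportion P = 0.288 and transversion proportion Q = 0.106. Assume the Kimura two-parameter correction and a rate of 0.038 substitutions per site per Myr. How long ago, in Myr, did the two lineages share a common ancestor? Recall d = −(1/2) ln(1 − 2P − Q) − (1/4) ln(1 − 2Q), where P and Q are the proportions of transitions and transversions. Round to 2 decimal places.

Under the Kimura two-parameter model, d = −½ ln(1 − 2P − Q) − ¼ ln(1 − 2Q).
1 − 2P − Q = 0.318, giving −½ ln(0.318) = 0.572852.
1 − 2Q = 0.788, giving −¼ ln(0.788) = 0.059564.
d = 0.572852 + 0.059564 = 0.632416.
Under a molecular clock d = 2μt, so t = d/(2μ) = 0.632416 / (2 × 0.038) = 8.32 Myr.

8.32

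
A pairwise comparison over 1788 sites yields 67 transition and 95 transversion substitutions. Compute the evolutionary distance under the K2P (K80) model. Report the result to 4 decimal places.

0.0966

P = 67/1788 ≈ 0.037472 and Q = 95/1788 ≈ 0.053132.
Under the Kimura two-parameter model, d = −½ ln(1 − 2P − Q) − ¼ ln(1 − 2Q).
1 − 2P − Q = 0.871924, giving −½ ln(0.871924) = 0.068527.
1 − 2Q = 0.893736, giving −¼ ln(0.893736) = 0.028086.
d = 0.068527 + 0.028086 = 0.096613.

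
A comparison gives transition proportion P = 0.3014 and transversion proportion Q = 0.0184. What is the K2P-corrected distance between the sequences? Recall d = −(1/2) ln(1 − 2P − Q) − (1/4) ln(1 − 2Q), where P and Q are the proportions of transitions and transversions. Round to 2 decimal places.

Under the Kimura two-parameter model, d = −½ ln(1 − 2P − Q) − ¼ ln(1 − 2Q).
1 − 2P − Q = 0.3788, giving −½ ln(0.3788) = 0.485373.
1 − 2Q = 0.9632, giving −¼ ln(0.9632) = 0.009374.
d = 0.485373 + 0.009374 = 0.494747.

0.49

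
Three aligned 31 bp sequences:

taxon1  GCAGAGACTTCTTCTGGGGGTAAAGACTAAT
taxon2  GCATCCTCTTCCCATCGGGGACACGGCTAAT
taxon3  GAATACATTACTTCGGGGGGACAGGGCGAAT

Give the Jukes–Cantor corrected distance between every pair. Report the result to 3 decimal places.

d(taxon1,taxon2) = 0.544, d(taxon1,taxon3) = 0.481, d(taxon2,taxon3) = 0.544

taxon1–taxon2: 12/31 sites differ → p ≈ 0.387097, d = −0.75 ln(1 − 0.516129) = 0.544453 ≈ 0.544.
taxon1–taxon3: 11/31 sites differ → p ≈ 0.354839, d = −0.75 ln(1 − 0.473119) = 0.480585 ≈ 0.481.
taxon2–taxon3: 12/31 sites differ → p ≈ 0.387097, d = −0.75 ln(1 − 0.516129) = 0.544453 ≈ 0.544.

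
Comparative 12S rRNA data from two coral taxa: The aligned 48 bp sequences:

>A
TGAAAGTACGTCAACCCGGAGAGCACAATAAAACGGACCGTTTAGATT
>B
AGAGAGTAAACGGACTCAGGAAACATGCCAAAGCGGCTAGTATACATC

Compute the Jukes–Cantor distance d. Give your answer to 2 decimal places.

0.76

The sequences differ at 23 of 48 sites, so p = 23/48 ≈ 0.479167.
d = −(3/4) ln(1 − 4p/3) = −0.75 ln(1 − 0.638889) = −0.75 ln(0.361111)
  = −0.75 × (-1.018570) = 0.763928 substitutions/site.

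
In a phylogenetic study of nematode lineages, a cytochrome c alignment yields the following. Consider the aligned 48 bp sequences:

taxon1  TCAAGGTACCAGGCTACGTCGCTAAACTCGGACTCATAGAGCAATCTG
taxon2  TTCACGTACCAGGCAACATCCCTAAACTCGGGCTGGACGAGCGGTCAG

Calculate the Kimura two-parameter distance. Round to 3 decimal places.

0.371

Of 48 sites, 6 differences are transitions and 8 are transversions, so P = 6/48 = 0.125 and Q = 8/48 ≈ 0.166667.
Under the Kimura two-parameter model, d = −½ ln(1 − 2P − Q) − ¼ ln(1 − 2Q).
1 − 2P − Q = 0.583333, giving −½ ln(0.583333) = 0.269499.
1 − 2Q = 0.666666, giving −¼ ln(0.666666) = 0.101367.
d = 0.269499 + 0.101367 = 0.370866.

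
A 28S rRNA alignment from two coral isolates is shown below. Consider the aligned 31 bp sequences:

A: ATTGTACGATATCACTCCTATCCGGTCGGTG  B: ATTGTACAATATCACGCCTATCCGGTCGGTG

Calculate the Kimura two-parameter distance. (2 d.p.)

Of 31 sites, 1 differences are transitions and 1 are transversions, so P = 1/31 ≈ 0.032258 and Q = 1/31 ≈ 0.032258.
Under the Kimura two-parameter model, d = −½ ln(1 − 2P − Q) − ¼ ln(1 − 2Q).
1 − 2P − Q = 0.903226, giving −½ ln(0.903226) = 0.050891.
1 − 2Q = 0.935484, giving −¼ ln(0.935484) = 0.016673.
d = 0.050891 + 0.016673 = 0.067564.

0.07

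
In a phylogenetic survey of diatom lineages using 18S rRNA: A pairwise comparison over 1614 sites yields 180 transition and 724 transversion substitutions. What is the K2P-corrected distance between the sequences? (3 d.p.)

P = 180/1614 ≈ 0.111524 and Q = 724/1614 ≈ 0.448575.
Under the Kimura two-parameter model, d = −½ ln(1 − 2P − Q) − ¼ ln(1 − 2Q).
1 − 2P − Q = 0.328377, giving −½ ln(0.328377) = 0.556796.
1 − 2Q = 0.10285, giving −¼ ln(0.10285) = 0.568621.
d = 0.556796 + 0.568621 = 1.125417.

1.125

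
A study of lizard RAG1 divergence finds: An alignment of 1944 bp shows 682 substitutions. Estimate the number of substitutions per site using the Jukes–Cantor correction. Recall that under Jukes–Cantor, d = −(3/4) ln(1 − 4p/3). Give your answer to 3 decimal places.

0.473

p = 682/1944 ≈ 0.350823.
d = −(3/4) ln(1 − 4p/3) = −0.75 ln(1 − 0.467764) = −0.75 ln(0.532236)
  = −0.75 × (-0.630668) = 0.473001 substitutions/site.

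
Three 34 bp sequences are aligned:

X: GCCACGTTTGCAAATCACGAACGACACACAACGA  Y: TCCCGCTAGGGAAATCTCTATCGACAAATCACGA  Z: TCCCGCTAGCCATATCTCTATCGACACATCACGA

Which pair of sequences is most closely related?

Y and Z

X–Y: 13/34 differ, p = 0.382, d = 0.535.
X–Z: 13/34 differ, p = 0.382, d = 0.535.
Y–Z: 4/34 differ, p = 0.118, d = 0.128.
The smallest distance is between Y and Z.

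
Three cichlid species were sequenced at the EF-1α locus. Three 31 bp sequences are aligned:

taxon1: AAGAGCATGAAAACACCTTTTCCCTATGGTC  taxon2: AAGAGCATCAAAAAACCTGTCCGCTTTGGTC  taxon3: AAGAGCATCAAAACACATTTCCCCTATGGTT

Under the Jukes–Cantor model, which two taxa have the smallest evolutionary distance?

taxon1 and taxon3

taxon1–taxon2: 6/31 differ, p = 0.194, d = 0.224.
taxon1–taxon3: 4/31 differ, p = 0.129, d = 0.142.
taxon2–taxon3: 6/31 differ, p = 0.194, d = 0.224.
The smallest distance is between taxon1 and taxon3.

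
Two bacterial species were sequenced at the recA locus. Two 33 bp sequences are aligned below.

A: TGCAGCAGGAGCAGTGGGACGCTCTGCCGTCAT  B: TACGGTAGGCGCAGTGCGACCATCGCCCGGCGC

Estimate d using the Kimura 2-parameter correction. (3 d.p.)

Of 33 sites, 5 differences are transitions and 7 are transversions, so P = 5/33 ≈ 0.151515 and Q = 7/33 ≈ 0.212121.
Under the Kimura two-parameter model, d = −½ ln(1 − 2P − Q) − ¼ ln(1 − 2Q).
1 − 2P − Q = 0.484849, giving −½ ln(0.484849) = 0.361959.
1 − 2Q = 0.575758, giving −¼ ln(0.575758) = 0.138017.
d = 0.361959 + 0.138017 = 0.499976.

0.500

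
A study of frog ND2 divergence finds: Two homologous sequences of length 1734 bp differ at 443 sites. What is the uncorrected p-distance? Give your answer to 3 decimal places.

0.255

p = 443/1734 = 0.255478… ≈ 0.255 (to 3 d.p.).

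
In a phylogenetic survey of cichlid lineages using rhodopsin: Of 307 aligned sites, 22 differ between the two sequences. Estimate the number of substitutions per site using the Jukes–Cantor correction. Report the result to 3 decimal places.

p = 22/307 ≈ 0.071661.
d = −(3/4) ln(1 − 4p/3) = −0.75 ln(1 − 0.095548) = −0.75 ln(0.904452)
  = −0.75 × (-0.100426) = 0.075320 substitutions/site.

0.075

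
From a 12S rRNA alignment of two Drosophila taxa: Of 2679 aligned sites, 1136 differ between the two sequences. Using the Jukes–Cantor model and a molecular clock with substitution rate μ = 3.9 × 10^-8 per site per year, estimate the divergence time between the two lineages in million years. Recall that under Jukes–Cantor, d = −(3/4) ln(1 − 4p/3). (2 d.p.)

p = 1136/2679 ≈ 0.424039.
d = −(3/4) ln(1 − 4p/3) = −0.75 ln(1 − 0.565385) = −0.75 ln(0.434615)
  = −0.75 × (-0.833295) = 0.624971 substitutions/site.
Under a molecular clock d = 2μt, so t = d/(2μ) = 0.624971 / (2 × 3.9 × 10^-8) = 8.01 million years.

8.01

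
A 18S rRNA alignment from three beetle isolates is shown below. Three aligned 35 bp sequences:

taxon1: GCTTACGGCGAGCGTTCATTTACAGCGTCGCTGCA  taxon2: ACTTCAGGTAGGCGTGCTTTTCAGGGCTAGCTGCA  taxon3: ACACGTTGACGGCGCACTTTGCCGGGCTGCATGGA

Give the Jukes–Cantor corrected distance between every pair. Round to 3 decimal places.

taxon1–taxon2: 14/35 sites differ → p = 0.4, d = −0.75 ln(1 − 0.533333) = 0.571605 ≈ 0.572.
taxon1–taxon3: 21/35 sites differ → p = 0.6, d = −0.75 ln(1 − 0.8) = 1.207078 ≈ 1.207.
taxon2–taxon3: 15/35 sites differ → p ≈ 0.428571, d = −0.75 ln(1 − 0.571428) = 0.635472 ≈ 0.635.

d(taxon1,taxon2) = 0.572, d(taxon1,taxon3) = 1.207, d(taxon2,taxon3) = 0.635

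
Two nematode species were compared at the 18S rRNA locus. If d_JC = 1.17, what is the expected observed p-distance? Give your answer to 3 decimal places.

p = (3/4)(1 − e^(−4d/3)) = 0.75 × (1 − e^(-1.56)) = 0.75 × (1 − 0.210136) = 0.592398.

0.592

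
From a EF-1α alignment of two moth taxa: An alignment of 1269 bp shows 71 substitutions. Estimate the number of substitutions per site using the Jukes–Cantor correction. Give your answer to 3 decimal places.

0.058

p = 71/1269 ≈ 0.05595.
d = −(3/4) ln(1 − 4p/3) = −0.75 ln(1 − 0.0746) = −0.75 ln(0.9254)
  = −0.75 × (-0.077529) = 0.058147 substitutions/site.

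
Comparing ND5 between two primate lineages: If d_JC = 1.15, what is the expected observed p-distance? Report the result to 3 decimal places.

0.588

p = (3/4)(1 − e^(−4d/3)) = 0.75 × (1 − e^(-1.533333)) = 0.75 × (1 − 0.215815) = 0.588139.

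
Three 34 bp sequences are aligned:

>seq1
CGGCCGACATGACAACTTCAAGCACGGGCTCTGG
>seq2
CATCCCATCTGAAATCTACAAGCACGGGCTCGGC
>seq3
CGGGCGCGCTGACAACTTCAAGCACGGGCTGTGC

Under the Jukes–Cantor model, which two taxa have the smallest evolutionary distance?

seq1 and seq3

seq1–seq2: 10/34 differ, p = 0.294, d = 0.373.
seq1–seq3: 6/34 differ, p = 0.176, d = 0.201.
seq2–seq3: 11/34 differ, p = 0.324, d = 0.423.
The smallest distance is between seq1 and seq3.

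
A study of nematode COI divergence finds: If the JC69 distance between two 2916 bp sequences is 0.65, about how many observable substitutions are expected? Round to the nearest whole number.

1268

Invert JC69: p = (3/4)(1 − e^(−4d/3)) = 0.75 × (1 − e^(-0.866667)) = 0.75 × (1 − 0.420350) = 0.434738.
Expected differing sites = pL ≈ 0.434738 × 2916 = 1267.696008 ≈ 1268.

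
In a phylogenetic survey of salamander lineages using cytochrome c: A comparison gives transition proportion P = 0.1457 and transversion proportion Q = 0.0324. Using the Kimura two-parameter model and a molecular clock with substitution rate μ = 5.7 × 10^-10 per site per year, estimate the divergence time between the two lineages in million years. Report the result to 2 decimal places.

Under the Kimura two-parameter model, d = −½ ln(1 − 2P − Q) − ¼ ln(1 − 2Q).
1 − 2P − Q = 0.6762, giving −½ ln(0.6762) = 0.195633.
1 − 2Q = 0.9352, giving −¼ ln(0.9352) = 0.016749.
d = 0.195633 + 0.016749 = 0.212382.
Under a molecular clock d = 2μt, so t = d/(2μ) = 0.212382 / (2 × 5.7 × 10^-10) = 186.30 million years.

186.30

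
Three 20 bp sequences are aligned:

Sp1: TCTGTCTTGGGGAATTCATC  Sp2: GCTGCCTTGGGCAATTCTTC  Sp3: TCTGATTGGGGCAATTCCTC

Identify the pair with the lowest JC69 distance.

Sp1 and Sp2

Sp1–Sp2: 4/20 differ, p = 0.200, d = 0.233.
Sp1–Sp3: 5/20 differ, p = 0.250, d = 0.304.
Sp2–Sp3: 5/20 differ, p = 0.250, d = 0.304.
The smallest distance is between Sp1 and Sp2.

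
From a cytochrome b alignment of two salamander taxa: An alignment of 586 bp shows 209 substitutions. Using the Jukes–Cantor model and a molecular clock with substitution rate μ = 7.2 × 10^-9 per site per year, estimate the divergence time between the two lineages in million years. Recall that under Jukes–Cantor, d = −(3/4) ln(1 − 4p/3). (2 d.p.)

p = 209/586 ≈ 0.356655.
d = −(3/4) ln(1 − 4p/3) = −0.75 ln(1 − 0.47554) = −0.75 ln(0.52446)
  = −0.75 × (-0.645386) = 0.484040 substitutions/site.
Under a molecular clock d = 2μt, so t = d/(2μ) = 0.484040 / (2 × 7.2 × 10^-9) = 33.61 million years.

33.61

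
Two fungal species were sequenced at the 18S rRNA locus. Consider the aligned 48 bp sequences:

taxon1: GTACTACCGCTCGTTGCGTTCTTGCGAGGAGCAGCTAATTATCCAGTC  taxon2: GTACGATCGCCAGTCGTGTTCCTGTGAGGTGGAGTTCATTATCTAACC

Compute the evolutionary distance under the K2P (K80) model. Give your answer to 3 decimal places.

Of 48 sites, 10 differences are transitions and 5 are transversions, so P = 10/48 ≈ 0.208333 and Q = 5/48 ≈ 0.104167.
Under the Kimura two-parameter model, d = −½ ln(1 − 2P − Q) − ¼ ln(1 − 2Q).
1 − 2P − Q = 0.479167, giving −½ ln(0.479167) = 0.367853.
1 − 2Q = 0.791666, giving −¼ ln(0.791666) = 0.058404.
d = 0.367853 + 0.058404 = 0.426257.

0.426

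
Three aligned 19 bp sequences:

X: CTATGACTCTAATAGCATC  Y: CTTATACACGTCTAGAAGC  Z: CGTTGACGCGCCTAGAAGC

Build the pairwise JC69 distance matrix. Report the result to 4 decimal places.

d(X,Y) = 0.7489, d(X,Z) = 0.6181, d(Y,Z) = 0.3241

X–Y: 9/19 sites differ → p ≈ 0.473684, d = −0.75 ln(1 − 0.631579) = 0.748897 ≈ 0.7489.
X–Z: 8/19 sites differ → p ≈ 0.421053, d = −0.75 ln(1 − 0.561404) = 0.618132 ≈ 0.6181.
Y–Z: 5/19 sites differ → p ≈ 0.263158, d = −0.75 ln(1 − 0.350877) = 0.324100 ≈ 0.3241.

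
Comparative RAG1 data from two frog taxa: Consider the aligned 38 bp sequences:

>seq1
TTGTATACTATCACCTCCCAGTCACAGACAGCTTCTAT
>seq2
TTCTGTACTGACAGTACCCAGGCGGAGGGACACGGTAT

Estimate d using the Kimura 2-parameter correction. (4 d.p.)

Of 38 sites, 6 differences are transitions and 11 are transversions, so P = 6/38 ≈ 0.157895 and Q = 11/38 ≈ 0.289474.
Under the Kimura two-parameter model, d = −½ ln(1 − 2P − Q) − ¼ ln(1 − 2Q).
1 − 2P − Q = 0.394736, giving −½ ln(0.394736) = 0.464769.
1 − 2Q = 0.421052, giving −¼ ln(0.421052) = 0.216250.
d = 0.464769 + 0.216250 = 0.681019.

0.6810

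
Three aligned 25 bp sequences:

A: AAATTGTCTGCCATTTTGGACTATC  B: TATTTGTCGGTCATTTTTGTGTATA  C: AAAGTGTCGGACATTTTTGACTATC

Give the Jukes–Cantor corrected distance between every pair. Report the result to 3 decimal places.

d(A,B) = 0.417, d(A,C) = 0.180, d(B,C) = 0.351

A–B: 8/25 sites differ → p = 0.32, d = −0.75 ln(1 − 0.426667) = 0.417216 ≈ 0.417.
A–C: 4/25 sites differ → p = 0.16, d = −0.75 ln(1 − 0.213333) = 0.179963 ≈ 0.180.
B–C: 7/25 sites differ → p = 0.28, d = −0.75 ln(1 − 0.373333) = 0.350505 ≈ 0.351.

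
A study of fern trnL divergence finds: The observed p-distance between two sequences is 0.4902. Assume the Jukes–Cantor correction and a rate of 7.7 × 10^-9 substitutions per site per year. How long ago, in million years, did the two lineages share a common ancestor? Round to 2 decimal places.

51.63

d = −(3/4) ln(1 − 4p/3) = −0.75 ln(1 − 0.6536) = −0.75 ln(0.3464)
  = −0.75 × (-1.060161) = 0.795121 substitutions/site.
Under a molecular clock d = 2μt, so t = d/(2μ) = 0.795121 / (2 × 7.7 × 10^-9) = 51.63 million years.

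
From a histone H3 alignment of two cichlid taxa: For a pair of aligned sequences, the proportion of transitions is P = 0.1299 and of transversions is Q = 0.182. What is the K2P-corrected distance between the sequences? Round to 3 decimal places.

0.405

Under the Kimura two-parameter model, d = −½ ln(1 − 2P − Q) − ¼ ln(1 − 2Q).
1 − 2P − Q = 0.5582, giving −½ ln(0.5582) = 0.291519.
1 − 2Q = 0.636, giving −¼ ln(0.636) = 0.113139.
d = 0.291519 + 0.113139 = 0.404658.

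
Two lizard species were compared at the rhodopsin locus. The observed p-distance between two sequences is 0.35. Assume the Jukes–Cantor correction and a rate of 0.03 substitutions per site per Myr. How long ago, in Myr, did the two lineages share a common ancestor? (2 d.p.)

d = −(3/4) ln(1 − 4p/3) = −0.75 ln(1 − 0.466667) = −0.75 ln(0.533333)
  = −0.75 × (-0.628609) = 0.471457 substitutions/site.
Under a molecular clock d = 2μt, so t = d/(2μ) = 0.471457 / (2 × 0.03) = 7.86 Myr.

7.86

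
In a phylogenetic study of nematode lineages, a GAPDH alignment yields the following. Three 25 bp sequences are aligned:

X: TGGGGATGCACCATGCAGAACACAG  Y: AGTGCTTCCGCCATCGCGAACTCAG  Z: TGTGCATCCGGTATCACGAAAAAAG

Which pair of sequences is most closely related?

Y and Z

X–Y: 10/25 differ, p = 0.400, d = 0.572.
X–Z: 11/25 differ, p = 0.440, d = 0.663.
Y–Z: 8/25 differ, p = 0.320, d = 0.417.
The smallest distance is between Y and Z.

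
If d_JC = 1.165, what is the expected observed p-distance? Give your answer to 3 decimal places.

p = (3/4)(1 − e^(−4d/3)) = 0.75 × (1 − e^(-1.553333)) = 0.75 × (1 − 0.211542) = 0.591344.

0.591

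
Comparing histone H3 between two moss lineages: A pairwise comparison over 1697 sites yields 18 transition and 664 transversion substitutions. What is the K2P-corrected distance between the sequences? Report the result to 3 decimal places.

0.647

P = 18/1697 ≈ 0.010607 and Q = 664/1697 ≈ 0.391279.
Under the Kimura two-parameter model, d = −½ ln(1 − 2P − Q) − ¼ ln(1 − 2Q).
1 − 2P − Q = 0.587507, giving −½ ln(0.587507) = 0.265934.
1 − 2Q = 0.217442, giving −¼ ln(0.217442) = 0.381456.
d = 0.265934 + 0.381456 = 0.647390.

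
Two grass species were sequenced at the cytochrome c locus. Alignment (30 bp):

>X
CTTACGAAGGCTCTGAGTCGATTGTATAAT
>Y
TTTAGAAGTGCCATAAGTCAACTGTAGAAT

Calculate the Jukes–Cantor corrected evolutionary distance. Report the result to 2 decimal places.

0.50

The sequences differ at 11 of 30 sites, so p = 11/30 ≈ 0.366667.
d = −(3/4) ln(1 − 4p/3) = −0.75 ln(1 − 0.488889) = −0.75 ln(0.511111)
  = −0.75 × (-0.671168) = 0.503376 substitutions/site.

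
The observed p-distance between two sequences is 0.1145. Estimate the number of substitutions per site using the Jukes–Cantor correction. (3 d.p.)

d = −(3/4) ln(1 − 4p/3) = −0.75 ln(1 − 0.152667) = −0.75 ln(0.847333)
  = −0.75 × (-0.165662) = 0.124247 substitutions/site.

0.124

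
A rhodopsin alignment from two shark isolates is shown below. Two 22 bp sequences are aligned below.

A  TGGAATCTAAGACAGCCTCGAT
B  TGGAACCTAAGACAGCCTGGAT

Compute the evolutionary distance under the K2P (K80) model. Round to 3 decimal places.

0.097

Of 22 sites, 1 differences are transitions and 1 are transversions, so P = 1/22 ≈ 0.045455 and Q = 1/22 ≈ 0.045455.
Under the Kimura two-parameter model, d = −½ ln(1 − 2P − Q) − ¼ ln(1 − 2Q).
1 − 2P − Q = 0.863635, giving −½ ln(0.863635) = 0.073303.
1 − 2Q = 0.90909, giving −¼ ln(0.90909) = 0.023828.
d = 0.073303 + 0.023828 = 0.097131.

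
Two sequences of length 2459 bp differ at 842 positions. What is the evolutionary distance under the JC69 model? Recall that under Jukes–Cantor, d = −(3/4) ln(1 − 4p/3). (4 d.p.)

0.4574

p = 842/2459 ≈ 0.342416.
d = −(3/4) ln(1 − 4p/3) = −0.75 ln(1 − 0.456555) = −0.75 ln(0.543445)
  = −0.75 × (-0.609827) = 0.457370 substitutions/site.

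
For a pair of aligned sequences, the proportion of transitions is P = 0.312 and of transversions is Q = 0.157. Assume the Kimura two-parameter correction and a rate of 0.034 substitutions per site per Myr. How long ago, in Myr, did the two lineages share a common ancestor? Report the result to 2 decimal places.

12.55

Under the Kimura two-parameter model, d = −½ ln(1 − 2P − Q) − ¼ ln(1 − 2Q).
1 − 2P − Q = 0.219, giving −½ ln(0.219) = 0.759342.
1 − 2Q = 0.686, giving −¼ ln(0.686) = 0.094219.
d = 0.759342 + 0.094219 = 0.853561.
Under a molecular clock d = 2μt, so t = d/(2μ) = 0.853561 / (2 × 0.034) = 12.55 Myr.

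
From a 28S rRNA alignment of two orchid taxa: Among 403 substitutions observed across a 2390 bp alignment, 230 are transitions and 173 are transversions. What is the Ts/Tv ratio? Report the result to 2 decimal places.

1.33

R = 230/173 = 1.329479… ≈ 1.33 (to 2 d.p.).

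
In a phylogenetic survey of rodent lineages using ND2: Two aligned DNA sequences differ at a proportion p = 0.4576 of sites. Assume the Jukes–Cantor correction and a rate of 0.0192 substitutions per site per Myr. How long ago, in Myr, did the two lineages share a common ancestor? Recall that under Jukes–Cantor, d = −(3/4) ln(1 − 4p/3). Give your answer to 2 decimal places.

d = −(3/4) ln(1 − 4p/3) = −0.75 ln(1 − 0.610133) = −0.75 ln(0.389867)
  = −0.75 × (-0.941950) = 0.706463 substitutions/site.
Under a molecular clock d = 2μt, so t = d/(2μ) = 0.706463 / (2 × 0.0192) = 18.40 Myr.

18.40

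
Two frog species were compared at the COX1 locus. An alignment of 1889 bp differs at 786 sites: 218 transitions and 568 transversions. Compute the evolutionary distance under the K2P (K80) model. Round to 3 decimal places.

0.609

P = 218/1889 ≈ 0.115405 and Q = 568/1889 ≈ 0.300688.
Under the Kimura two-parameter model, d = −½ ln(1 − 2P − Q) − ¼ ln(1 − 2Q).
1 − 2P − Q = 0.468502, giving −½ ln(0.468502) = 0.379107.
1 − 2Q = 0.398624, giving −¼ ln(0.398624) = 0.229934.
d = 0.379107 + 0.229934 = 0.609041.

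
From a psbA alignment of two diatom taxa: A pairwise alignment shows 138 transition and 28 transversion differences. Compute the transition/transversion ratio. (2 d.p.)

4.93

R = 138/28 = 4.928571… ≈ 4.93 (to 2 d.p.).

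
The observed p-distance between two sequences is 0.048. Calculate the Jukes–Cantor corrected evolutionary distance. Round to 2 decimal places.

d = −(3/4) ln(1 − 4p/3) = −0.75 ln(1 − 0.064) = −0.75 ln(0.936)
  = −0.75 × (-0.066140) = 0.049605 substitutions/site.

0.05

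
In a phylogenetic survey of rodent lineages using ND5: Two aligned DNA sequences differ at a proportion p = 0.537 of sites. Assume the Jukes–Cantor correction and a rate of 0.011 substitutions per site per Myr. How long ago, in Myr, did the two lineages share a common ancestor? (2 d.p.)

d = −(3/4) ln(1 − 4p/3) = −0.75 ln(1 − 0.716) = −0.75 ln(0.284)
  = −0.75 × (-1.258781) = 0.944086 substitutions/site.
Under a molecular clock d = 2μt, so t = d/(2μ) = 0.944086 / (2 × 0.011) = 42.91 Myr.

42.91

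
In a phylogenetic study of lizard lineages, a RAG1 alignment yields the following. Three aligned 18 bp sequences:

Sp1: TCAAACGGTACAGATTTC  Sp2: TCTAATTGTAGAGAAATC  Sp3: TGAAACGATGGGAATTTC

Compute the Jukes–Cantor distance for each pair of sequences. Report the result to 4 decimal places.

d(Sp1,Sp2) = 0.4408, d(Sp1,Sp3) = 0.4408, d(Sp2,Sp3) = 1.0124

Sp1–Sp2: 6/18 sites differ → p ≈ 0.333333, d = −0.75 ln(1 − 0.444444) = 0.440839 ≈ 0.4408.
Sp1–Sp3: 6/18 sites differ → p ≈ 0.333333, d = −0.75 ln(1 − 0.444444) = 0.440839 ≈ 0.4408.
Sp2–Sp3: 10/18 sites differ → p ≈ 0.555556, d = −0.75 ln(1 − 0.740741) = 1.012446 ≈ 1.0124.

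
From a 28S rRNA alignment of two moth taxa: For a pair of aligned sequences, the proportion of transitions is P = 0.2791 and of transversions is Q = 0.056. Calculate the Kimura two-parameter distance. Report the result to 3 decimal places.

0.506

Under the Kimura two-parameter model, d = −½ ln(1 − 2P − Q) − ¼ ln(1 − 2Q).
1 − 2P − Q = 0.3858, giving −½ ln(0.3858) = 0.476218.
1 − 2Q = 0.888, giving −¼ ln(0.888) = 0.029696.
d = 0.476218 + 0.029696 = 0.505914.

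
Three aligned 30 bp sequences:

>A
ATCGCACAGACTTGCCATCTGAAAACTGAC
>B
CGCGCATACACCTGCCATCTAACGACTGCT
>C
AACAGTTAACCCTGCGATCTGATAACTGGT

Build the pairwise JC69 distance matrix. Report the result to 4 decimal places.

A–B: 10/30 sites differ → p ≈ 0.333333, d = −0.75 ln(1 − 0.444444) = 0.440839 ≈ 0.4408.
A–C: 12/30 sites differ → p = 0.4, d = −0.75 ln(1 − 0.533333) = 0.571605 ≈ 0.5716.
B–C: 12/30 sites differ → p = 0.4, d = −0.75 ln(1 − 0.533333) = 0.571605 ≈ 0.5716.

d(A,B) = 0.4408, d(A,C) = 0.5716, d(B,C) = 0.5716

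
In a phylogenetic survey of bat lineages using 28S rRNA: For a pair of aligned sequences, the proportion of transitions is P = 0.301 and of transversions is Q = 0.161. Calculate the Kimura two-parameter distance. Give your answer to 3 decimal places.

0.817

Under the Kimura two-parameter model, d = −½ ln(1 − 2P − Q) − ¼ ln(1 − 2Q).
1 − 2P − Q = 0.237, giving −½ ln(0.237) = 0.719848.
1 − 2Q = 0.678, giving −¼ ln(0.678) = 0.097152.
d = 0.719848 + 0.097152 = 0.817000.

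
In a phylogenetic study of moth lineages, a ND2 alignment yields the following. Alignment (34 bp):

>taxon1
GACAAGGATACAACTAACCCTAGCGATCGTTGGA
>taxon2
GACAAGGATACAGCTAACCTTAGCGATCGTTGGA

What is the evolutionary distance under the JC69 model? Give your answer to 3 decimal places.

0.061

The sequences differ at 2 of 34 sites (13, 20), so p = 2/34 ≈ 0.058824.
d = −(3/4) ln(1 − 4p/3) = −0.75 ln(1 − 0.078432) = −0.75 ln(0.921568)
  = −0.75 × (-0.081679) = 0.061259 substitutions/site.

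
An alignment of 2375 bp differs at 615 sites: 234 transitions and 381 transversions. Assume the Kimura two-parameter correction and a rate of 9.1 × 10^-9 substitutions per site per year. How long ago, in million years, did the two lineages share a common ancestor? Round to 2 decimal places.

P = 234/2375 ≈ 0.098526 and Q = 381/2375 ≈ 0.160421.
Under the Kimura two-parameter model, d = −½ ln(1 − 2P − Q) − ¼ ln(1 − 2Q).
1 − 2P − Q = 0.642527, giving −½ ln(0.642527) = 0.221173.
1 − 2Q = 0.679158, giving −¼ ln(0.679158) = 0.096725.
d = 0.221173 + 0.096725 = 0.317898.
Under a molecular clock d = 2μt, so t = d/(2μ) = 0.317898 / (2 × 9.1 × 10^-9) = 17.47 million years.

17.47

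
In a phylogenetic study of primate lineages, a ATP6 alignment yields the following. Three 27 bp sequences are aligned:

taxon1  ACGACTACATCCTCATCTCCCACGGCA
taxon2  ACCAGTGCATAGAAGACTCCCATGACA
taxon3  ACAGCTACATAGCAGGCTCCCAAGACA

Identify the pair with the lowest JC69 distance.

taxon2 and taxon3

taxon1–taxon2: 11/27 differ, p = 0.407, d = 0.588.
taxon1–taxon3: 10/27 differ, p = 0.370, d = 0.511.
taxon2–taxon3: 7/27 differ, p = 0.259, d = 0.318.
The smallest distance is between taxon2 and taxon3.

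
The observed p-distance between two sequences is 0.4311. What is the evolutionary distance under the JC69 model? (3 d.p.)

d = −(3/4) ln(1 − 4p/3) = −0.75 ln(1 − 0.5748) = −0.75 ln(0.4252)
  = −0.75 × (-0.855196) = 0.641397 substitutions/site.

0.641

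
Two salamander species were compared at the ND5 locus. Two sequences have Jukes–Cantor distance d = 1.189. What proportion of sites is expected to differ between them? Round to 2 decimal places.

p = (3/4)(1 − e^(−4d/3)) = 0.75 × (1 − e^(-1.585333)) = 0.75 × (1 − 0.204880) = 0.596340.

0.60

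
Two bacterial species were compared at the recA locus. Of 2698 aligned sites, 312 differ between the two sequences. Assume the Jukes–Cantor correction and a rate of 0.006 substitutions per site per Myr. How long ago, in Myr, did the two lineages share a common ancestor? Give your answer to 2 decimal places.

10.47

p = 312/2698 ≈ 0.115641.
d = −(3/4) ln(1 − 4p/3) = −0.75 ln(1 − 0.154188) = −0.75 ln(0.845812)
  = −0.75 × (-0.167458) = 0.125594 substitutions/site.
Under a molecular clock d = 2μt, so t = d/(2μ) = 0.125594 / (2 × 0.006) = 10.47 Myr.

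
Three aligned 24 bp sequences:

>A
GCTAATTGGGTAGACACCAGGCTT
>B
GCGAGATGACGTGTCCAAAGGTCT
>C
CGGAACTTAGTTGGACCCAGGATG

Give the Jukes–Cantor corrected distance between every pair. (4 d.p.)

d(A,B) = 0.9607, d(A,C) = 0.8240, d(B,C) = 1.1281

A–B: 13/24 sites differ → p ≈ 0.541667, d = −0.75 ln(1 − 0.722223) = 0.960702 ≈ 0.9607.
A–C: 12/24 sites differ → p = 0.5, d = −0.75 ln(1 − 0.666667) = 0.823960 ≈ 0.8240.
B–C: 14/24 sites differ → p ≈ 0.583333, d = −0.75 ln(1 − 0.777777) = 1.128055 ≈ 1.1281.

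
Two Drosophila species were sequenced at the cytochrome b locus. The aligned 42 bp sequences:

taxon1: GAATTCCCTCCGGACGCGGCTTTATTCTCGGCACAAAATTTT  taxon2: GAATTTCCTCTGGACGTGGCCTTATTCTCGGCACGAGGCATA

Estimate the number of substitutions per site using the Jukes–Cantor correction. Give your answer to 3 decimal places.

0.286

The sequences differ at 10 of 42 sites (6, 11, 17, 21, 35, 37, 38, 39, 40, 42), so p = 10/42 ≈ 0.238095.
d = −(3/4) ln(1 − 4p/3) = −0.75 ln(1 − 0.31746) = −0.75 ln(0.68254)
  = −0.75 × (-0.381934) = 0.286451 substitutions/site.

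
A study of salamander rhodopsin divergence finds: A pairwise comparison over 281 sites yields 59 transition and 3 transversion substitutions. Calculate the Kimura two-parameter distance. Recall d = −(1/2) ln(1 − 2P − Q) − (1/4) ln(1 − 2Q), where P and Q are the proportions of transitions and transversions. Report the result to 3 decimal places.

0.287

P = 59/281 ≈ 0.209964 and Q = 3/281 ≈ 0.010676.
Under the Kimura two-parameter model, d = −½ ln(1 − 2P − Q) − ¼ ln(1 − 2Q).
1 − 2P − Q = 0.569396, giving −½ ln(0.569396) = 0.281590.
1 − 2Q = 0.978648, giving −¼ ln(0.978648) = 0.005396.
d = 0.281590 + 0.005396 = 0.286986.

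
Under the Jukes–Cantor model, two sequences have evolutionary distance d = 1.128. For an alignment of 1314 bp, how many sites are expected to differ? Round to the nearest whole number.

Invert JC69: p = (3/4)(1 − e^(−4d/3)) = 0.75 × (1 − e^(-1.504)) = 0.75 × (1 − 0.222239) = 0.583321.
Expected differing sites = pL ≈ 0.583321 × 1314 = 766.483794 ≈ 766.

766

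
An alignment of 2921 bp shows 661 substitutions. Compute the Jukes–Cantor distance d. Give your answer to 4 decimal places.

p = 661/2921 ≈ 0.226292.
d = −(3/4) ln(1 − 4p/3) = −0.75 ln(1 − 0.301723) = −0.75 ln(0.698277)
  = −0.75 × (-0.359139) = 0.269354 substitutions/site.

0.2694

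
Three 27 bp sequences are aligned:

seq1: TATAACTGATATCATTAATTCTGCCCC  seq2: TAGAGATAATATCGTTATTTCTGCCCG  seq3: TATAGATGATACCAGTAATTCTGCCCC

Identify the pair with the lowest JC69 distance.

seq1–seq2: 7/27 differ, p = 0.259, d = 0.318.
seq1–seq3: 4/27 differ, p = 0.148, d = 0.165.
seq2–seq3: 7/27 differ, p = 0.259, d = 0.318.
The smallest distance is between seq1 and seq3.

seq1 and seq3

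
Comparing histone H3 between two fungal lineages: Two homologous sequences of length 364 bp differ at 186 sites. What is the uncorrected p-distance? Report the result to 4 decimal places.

0.5110

p = 186/364 = 0.510989… ≈ 0.5110 (to 4 d.p.).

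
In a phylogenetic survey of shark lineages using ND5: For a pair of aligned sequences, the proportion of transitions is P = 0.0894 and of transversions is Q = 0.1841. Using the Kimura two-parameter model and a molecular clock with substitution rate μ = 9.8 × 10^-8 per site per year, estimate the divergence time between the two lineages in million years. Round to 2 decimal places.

Under the Kimura two-parameter model, d = −½ ln(1 − 2P − Q) − ¼ ln(1 − 2Q).
1 − 2P − Q = 0.6371, giving −½ ln(0.6371) = 0.225414.
1 − 2Q = 0.6318, giving −¼ ln(0.6318) = 0.114796.
d = 0.225414 + 0.114796 = 0.340210.
Under a molecular clock d = 2μt, so t = d/(2μ) = 0.340210 / (2 × 9.8 × 10^-8) = 1.74 million years.

1.74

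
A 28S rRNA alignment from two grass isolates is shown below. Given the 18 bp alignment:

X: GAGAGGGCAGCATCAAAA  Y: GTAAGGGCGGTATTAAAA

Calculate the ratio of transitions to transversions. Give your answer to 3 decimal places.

Transitions are A↔G and C↔T; transversions are all other mismatches.
Transitions: 4. Transversions: 1.
R = 4/1 = 4.000.

4.000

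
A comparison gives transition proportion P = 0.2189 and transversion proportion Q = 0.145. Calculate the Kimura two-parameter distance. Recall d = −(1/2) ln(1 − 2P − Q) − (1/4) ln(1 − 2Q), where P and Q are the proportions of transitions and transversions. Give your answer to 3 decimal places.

Under the Kimura two-parameter model, d = −½ ln(1 − 2P − Q) − ¼ ln(1 − 2Q).
1 − 2P − Q = 0.4172, giving −½ ln(0.4172) = 0.437095.
1 − 2Q = 0.71, giving −¼ ln(0.71) = 0.085623.
d = 0.437095 + 0.085623 = 0.522718.

0.523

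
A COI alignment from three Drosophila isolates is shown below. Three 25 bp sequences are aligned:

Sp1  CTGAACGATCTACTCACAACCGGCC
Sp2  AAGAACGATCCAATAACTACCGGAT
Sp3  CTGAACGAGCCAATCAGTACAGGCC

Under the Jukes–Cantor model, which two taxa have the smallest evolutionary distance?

Sp1–Sp2: 8/25 differ, p = 0.320, d = 0.417.
Sp1–Sp3: 6/25 differ, p = 0.240, d = 0.289.
Sp2–Sp3: 8/25 differ, p = 0.320, d = 0.417.
The smallest distance is between Sp1 and Sp3.

Sp1 and Sp3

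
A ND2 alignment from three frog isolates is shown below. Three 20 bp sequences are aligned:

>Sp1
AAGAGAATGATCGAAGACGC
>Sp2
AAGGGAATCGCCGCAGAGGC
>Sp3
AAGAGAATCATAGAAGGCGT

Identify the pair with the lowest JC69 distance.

Sp1–Sp2: 6/20 differ, p = 0.300, d = 0.383.
Sp1–Sp3: 4/20 differ, p = 0.200, d = 0.233.
Sp2–Sp3: 8/20 differ, p = 0.400, d = 0.572.
The smallest distance is between Sp1 and Sp3.

Sp1 and Sp3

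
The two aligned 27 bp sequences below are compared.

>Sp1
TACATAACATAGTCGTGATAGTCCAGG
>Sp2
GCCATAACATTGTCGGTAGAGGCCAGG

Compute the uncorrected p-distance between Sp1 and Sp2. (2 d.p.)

0.26

The sequences differ at 7 of 27 positions (sites 1, 2, 11, 16, 17, 19, 22).
p = 7/27 = 0.259259… ≈ 0.26 (to 2 d.p.).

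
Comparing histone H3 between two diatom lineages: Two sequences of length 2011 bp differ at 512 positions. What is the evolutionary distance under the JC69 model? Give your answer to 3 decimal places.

0.311

p = 512/2011 ≈ 0.2546.
d = −(3/4) ln(1 − 4p/3) = −0.75 ln(1 − 0.339467) = −0.75 ln(0.660533)
  = −0.75 × (-0.414708) = 0.311031 substitutions/site.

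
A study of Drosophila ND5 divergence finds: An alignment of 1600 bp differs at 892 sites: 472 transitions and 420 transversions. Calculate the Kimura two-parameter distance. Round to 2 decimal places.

1.14

P = 472/1600 = 0.295 and Q = 420/1600 = 0.2625.
Under the Kimura two-parameter model, d = −½ ln(1 − 2P − Q) − ¼ ln(1 − 2Q).
1 − 2P − Q = 0.1475, giving −½ ln(0.1475) = 0.956964.
1 − 2Q = 0.475, giving −¼ ln(0.475) = 0.186110.
d = 0.956964 + 0.186110 = 1.143074.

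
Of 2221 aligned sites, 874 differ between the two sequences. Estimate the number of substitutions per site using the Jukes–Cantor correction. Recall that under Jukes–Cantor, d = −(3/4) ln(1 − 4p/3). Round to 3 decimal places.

0.558

p = 874/2221 ≈ 0.393516.
d = −(3/4) ln(1 − 4p/3) = −0.75 ln(1 − 0.524688) = −0.75 ln(0.475312)
  = −0.75 × (-0.743784) = 0.557838 substitutions/site.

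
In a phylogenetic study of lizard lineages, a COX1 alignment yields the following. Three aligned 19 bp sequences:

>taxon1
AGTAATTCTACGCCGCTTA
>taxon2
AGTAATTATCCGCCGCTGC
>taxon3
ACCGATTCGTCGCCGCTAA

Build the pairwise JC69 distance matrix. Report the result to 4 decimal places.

taxon1–taxon2: 4/19 sites differ → p ≈ 0.210526, d = −0.75 ln(1 − 0.280701) = 0.247109 ≈ 0.2471.
taxon1–taxon3: 6/19 sites differ → p ≈ 0.315789, d = −0.75 ln(1 − 0.421052) = 0.409907 ≈ 0.4099.
taxon2–taxon3: 8/19 sites differ → p ≈ 0.421053, d = −0.75 ln(1 − 0.561404) = 0.618132 ≈ 0.6181.

d(taxon1,taxon2) = 0.2471, d(taxon1,taxon3) = 0.4099, d(taxon2,taxon3) = 0.6181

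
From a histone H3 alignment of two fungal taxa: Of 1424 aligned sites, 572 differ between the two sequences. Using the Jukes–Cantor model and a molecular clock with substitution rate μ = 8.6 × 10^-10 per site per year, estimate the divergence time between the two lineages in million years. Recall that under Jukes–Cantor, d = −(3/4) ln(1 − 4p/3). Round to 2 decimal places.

p = 572/1424 ≈ 0.401685.
d = −(3/4) ln(1 − 4p/3) = −0.75 ln(1 − 0.53558) = −0.75 ln(0.46442)
  = −0.75 × (-0.766966) = 0.575225 substitutions/site.
Under a molecular clock d = 2μt, so t = d/(2μ) = 0.575225 / (2 × 8.6 × 10^-10) = 334.43 million years.

334.43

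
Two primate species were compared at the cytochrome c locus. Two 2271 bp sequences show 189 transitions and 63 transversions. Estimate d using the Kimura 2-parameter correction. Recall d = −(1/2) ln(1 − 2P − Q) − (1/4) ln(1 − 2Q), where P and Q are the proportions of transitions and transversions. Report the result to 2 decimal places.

P = 189/2271 ≈ 0.083223 and Q = 63/2271 ≈ 0.027741.
Under the Kimura two-parameter model, d = −½ ln(1 − 2P − Q) − ¼ ln(1 − 2Q).
1 − 2P − Q = 0.805813, giving −½ ln(0.805813) = 0.107952.
1 − 2Q = 0.944518, giving −¼ ln(0.944518) = 0.014270.
d = 0.107952 + 0.014270 = 0.122222.

0.12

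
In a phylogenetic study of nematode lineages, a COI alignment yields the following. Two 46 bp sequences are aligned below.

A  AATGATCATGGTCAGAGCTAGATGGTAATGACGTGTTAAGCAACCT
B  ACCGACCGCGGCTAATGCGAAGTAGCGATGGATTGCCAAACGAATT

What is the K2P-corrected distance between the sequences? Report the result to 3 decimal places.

1.297

Of 46 sites, 18 differences are transitions and 6 are transversions, so P = 18/46 ≈ 0.391304 and Q = 6/46 ≈ 0.130435.
Under the Kimura two-parameter model, d = −½ ln(1 − 2P − Q) − ¼ ln(1 − 2Q).
1 − 2P − Q = 0.086957, giving −½ ln(0.086957) = 1.221171.
1 − 2Q = 0.73913, giving −¼ ln(0.73913) = 0.075570.
d = 1.221171 + 0.075570 = 1.296741.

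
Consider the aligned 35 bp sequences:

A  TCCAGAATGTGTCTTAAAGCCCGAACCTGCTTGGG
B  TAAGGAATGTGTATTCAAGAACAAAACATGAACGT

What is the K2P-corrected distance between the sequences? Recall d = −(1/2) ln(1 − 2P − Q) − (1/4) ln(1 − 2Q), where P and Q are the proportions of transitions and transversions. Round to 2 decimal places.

Of 35 sites, 2 differences are transitions and 14 are transversions, so P = 2/35 ≈ 0.057143 and Q = 14/35 = 0.4.
Under the Kimura two-parameter model, d = −½ ln(1 − 2P − Q) − ¼ ln(1 − 2Q).
1 − 2P − Q = 0.485714, giving −½ ln(0.485714) = 0.361068.
1 − 2Q = 0.2, giving −¼ ln(0.2) = 0.402359.
d = 0.361068 + 0.402359 = 0.763427.

0.76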